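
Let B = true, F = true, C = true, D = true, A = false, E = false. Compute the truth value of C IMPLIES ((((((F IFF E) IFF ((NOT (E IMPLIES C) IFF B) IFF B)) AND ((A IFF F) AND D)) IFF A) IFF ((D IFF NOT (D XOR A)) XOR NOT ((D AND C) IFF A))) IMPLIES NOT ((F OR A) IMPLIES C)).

F IFF E = true IFF false = false
E IMPLIES C = false IMPLIES true = true
NOT (E IMPLIES C) = NOT true = false
NOT (E IMPLIES C) IFF B = false IFF true = false
(NOT (E IMPLIES C) IFF B) IFF B = false IFF true = false
(F IFF E) IFF ((NOT (E IMPLIES C) IFF B) IFF B) = false IFF false = true
A IFF F = false IFF true = false
(A IFF F) AND D = false AND true = false
((F IFF E) IFF ((NOT (E IMPLIES C) IFF B) IFF B)) AND ((A IFF F) AND D) = true AND false = false
(((F IFF E) IFF ((NOT (E IMPLIES C) IFF B) IFF B)) AND ((A IFF F) AND D)) IFF A = false IFF false = true
D XOR A = true XOR false = true
NOT (D XOR A) = NOT true = false
D IFF NOT (D XOR A) = true IFF false = false
D AND C = true AND true = true
(D AND C) IFF A = true IFF false = false
NOT ((D AND C) IFF A) = NOT false = true
(D IFF NOT (D XOR A)) XOR NOT ((D AND C) IFF A) = false XOR true = true
((((F IFF E) IFF ((NOT (E IMPLIES C) IFF B) IFF B)) AND ((A IFF F) AND D)) IFF A) IFF ((D IFF NOT (D XOR A)) XOR NOT ((D AND C) IFF A)) = true IFF true = true
F OR A = true OR false = true
(F OR A) IMPLIES C = true IMPLIES true = true
NOT ((F OR A) IMPLIES C) = NOT true = false
(((((F IFF E) IFF ((NOT (E IMPLIES C) IFF B) IFF B)) AND ((A IFF F) AND D)) IFF A) IFF ((D IFF NOT (D XOR A)) XOR NOT ((D AND C) IFF A))) IMPLIES NOT ((F OR A) IMPLIES C) = true IMPLIES false = false
C IMPLIES ((((((F IFF E) IFF ((NOT (E IMPLIES C) IFF B) IFF B)) AND ((A IFF F) AND D)) IFF A) IFF ((D IFF NOT (D XOR A)) XOR NOT ((D AND C) IFF A))) IMPLIES NOT ((F OR A) IMPLIES C)) = true IMPLIES false = false

false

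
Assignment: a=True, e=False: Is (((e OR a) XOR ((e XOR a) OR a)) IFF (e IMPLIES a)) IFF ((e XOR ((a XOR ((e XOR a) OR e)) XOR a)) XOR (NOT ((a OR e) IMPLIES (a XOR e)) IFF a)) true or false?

False

e OR a = False OR True = True
e XOR a = False XOR True = True
(e XOR a) OR a = True OR True = True
(e OR a) XOR ((e XOR a) OR a) = True XOR True = False
e IMPLIES a = False IMPLIES True = True
((e OR a) XOR ((e XOR a) OR a)) IFF (e IMPLIES a) = False IFF True = False
e XOR a = False XOR True = True
(e XOR a) OR e = True OR False = True
a XOR ((e XOR a) OR e) = True XOR True = False
(a XOR ((e XOR a) OR e)) XOR a = False XOR True = True
e XOR ((a XOR ((e XOR a) OR e)) XOR a) = False XOR True = True
a OR e = True OR False = True
a XOR e = True XOR False = True
(a OR e) IMPLIES (a XOR e) = True IMPLIES True = True
NOT ((a OR e) IMPLIES (a XOR e)) = NOT True = False
NOT ((a OR e) IMPLIES (a XOR e)) IFF a = False IFF True = False
(e XOR ((a XOR ((e XOR a) OR e)) XOR a)) XOR (NOT ((a OR e) IMPLIES (a XOR e)) IFF a) = True XOR False = True
(((e OR a) XOR ((e XOR a) OR a)) IFF (e IMPLIES a)) IFF ((e XOR ((a XOR ((e XOR a) OR e)) XOR a)) XOR (NOT ((a OR e) IMPLIES (a XOR e)) IFF a)) = False IFF True = False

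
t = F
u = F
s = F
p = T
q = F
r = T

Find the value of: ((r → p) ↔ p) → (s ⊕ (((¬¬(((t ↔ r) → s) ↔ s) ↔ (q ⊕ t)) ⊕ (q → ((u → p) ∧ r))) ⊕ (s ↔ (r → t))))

T

Substituting t=F, u=F, s=F, p=T, q=F, r=T:
r → p = T → T = T
(r → p) ↔ p = T ↔ T = T
t ↔ r = F ↔ T = F
(t ↔ r) → s = F → F = T
((t ↔ r) → s) ↔ s = T ↔ F = F
¬(((t ↔ r) → s) ↔ s) = ¬F = T
¬¬(((t ↔ r) → s) ↔ s) = ¬T = F
q ⊕ t = F ⊕ F = F
¬¬(((t ↔ r) → s) ↔ s) ↔ (q ⊕ t) = F ↔ F = T
u → p = F → T = T
(u → p) ∧ r = T ∧ T = T
q → ((u → p) ∧ r) = F → T = T
(¬¬(((t ↔ r) → s) ↔ s) ↔ (q ⊕ t)) ⊕ (q → ((u → p) ∧ r)) = T ⊕ T = F
r → t = T → F = F
s ↔ (r → t) = F ↔ F = T
((¬¬(((t ↔ r) → s) ↔ s) ↔ (q ⊕ t)) ⊕ (q → ((u → p) ∧ r))) ⊕ (s ↔ (r → t)) = F ⊕ T = T
s ⊕ (((¬¬(((t ↔ r) → s) ↔ s) ↔ (q ⊕ t)) ⊕ (q → ((u → p) ∧ r))) ⊕ (s ↔ (r → t))) = F ⊕ T = T
((r → p) ↔ p) → (s ⊕ (((¬¬(((t ↔ r) → s) ↔ s) ↔ (q ⊕ t)) ⊕ (q → ((u → p) ∧ r))) ⊕ (s ↔ (r → t)))) = T → T = T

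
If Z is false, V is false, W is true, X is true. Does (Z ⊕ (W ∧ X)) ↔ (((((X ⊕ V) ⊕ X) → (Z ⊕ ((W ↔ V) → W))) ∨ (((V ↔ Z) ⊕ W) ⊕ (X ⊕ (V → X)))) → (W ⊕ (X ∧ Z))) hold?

W ∧ X = T ∧ T = T
Z ⊕ (W ∧ X) = F ⊕ T = T
X ⊕ V = T ⊕ F = T
(X ⊕ V) ⊕ X = T ⊕ T = F
W ↔ V = T ↔ F = F
(W ↔ V) → W = F → T = T
Z ⊕ ((W ↔ V) → W) = F ⊕ T = T
((X ⊕ V) ⊕ X) → (Z ⊕ ((W ↔ V) → W)) = F → T = T
V ↔ Z = F ↔ F = T
(V ↔ Z) ⊕ W = T ⊕ T = F
V → X = F → T = T
X ⊕ (V → X) = T ⊕ T = F
((V ↔ Z) ⊕ W) ⊕ (X ⊕ (V → X)) = F ⊕ F = F
(((X ⊕ V) ⊕ X) → (Z ⊕ ((W ↔ V) → W))) ∨ (((V ↔ Z) ⊕ W) ⊕ (X ⊕ (V → X))) = T ∨ F = T
X ∧ Z = T ∧ F = F
W ⊕ (X ∧ Z) = T ⊕ F = T
((((X ⊕ V) ⊕ X) → (Z ⊕ ((W ↔ V) → W))) ∨ (((V ↔ Z) ⊕ W) ⊕ (X ⊕ (V → X)))) → (W ⊕ (X ∧ Z)) = T → T = T
(Z ⊕ (W ∧ X)) ↔ (((((X ⊕ V) ⊕ X) → (Z ⊕ ((W ↔ V) → W))) ∨ (((V ↔ Z) ⊕ W) ⊕ (X ⊕ (V → X)))) → (W ⊕ (X ∧ Z))) = T ↔ T = T

T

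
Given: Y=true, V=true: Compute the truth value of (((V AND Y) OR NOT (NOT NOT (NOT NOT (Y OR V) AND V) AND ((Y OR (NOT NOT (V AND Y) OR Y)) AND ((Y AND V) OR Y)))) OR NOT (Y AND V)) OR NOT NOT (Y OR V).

Substituting Y=true, V=true:
V AND Y = true AND true = true
Y OR V = true OR true = true
NOT (Y OR V) = NOT true = false
NOT NOT (Y OR V) = NOT false = true
NOT NOT (Y OR V) AND V = true AND true = true
NOT (NOT NOT (Y OR V) AND V) = NOT true = false
NOT NOT (NOT NOT (Y OR V) AND V) = NOT false = true
V AND Y = true AND true = true
NOT (V AND Y) = NOT true = false
NOT NOT (V AND Y) = NOT false = true
NOT NOT (V AND Y) OR Y = true OR true = true
Y OR (NOT NOT (V AND Y) OR Y) = true OR true = true
Y AND V = true AND true = true
(Y AND V) OR Y = true OR true = true
(Y OR (NOT NOT (V AND Y) OR Y)) AND ((Y AND V) OR Y) = true AND true = true
NOT NOT (NOT NOT (Y OR V) AND V) AND ((Y OR (NOT NOT (V AND Y) OR Y)) AND ((Y AND V) OR Y)) = true AND true = true
NOT (NOT NOT (NOT NOT (Y OR V) AND V) AND ((Y OR (NOT NOT (V AND Y) OR Y)) AND ((Y AND V) OR Y))) = NOT true = false
(V AND Y) OR NOT (NOT NOT (NOT NOT (Y OR V) AND V) AND ((Y OR (NOT NOT (V AND Y) OR Y)) AND ((Y AND V) OR Y))) = true OR false = true
Y AND V = true AND true = true
NOT (Y AND V) = NOT true = false
((V AND Y) OR NOT (NOT NOT (NOT NOT (Y OR V) AND V) AND ((Y OR (NOT NOT (V AND Y) OR Y)) AND ((Y AND V) OR Y)))) OR NOT (Y AND V) = true OR false = true
Y OR V = true OR true = true
NOT (Y OR V) = NOT true = false
NOT NOT (Y OR V) = NOT false = true
(((V AND Y) OR NOT (NOT NOT (NOT NOT (Y OR V) AND V) AND ((Y OR (NOT NOT (V AND Y) OR Y)) AND ((Y AND V) OR Y)))) OR NOT (Y AND V)) OR NOT NOT (Y OR V) = true OR true = true

true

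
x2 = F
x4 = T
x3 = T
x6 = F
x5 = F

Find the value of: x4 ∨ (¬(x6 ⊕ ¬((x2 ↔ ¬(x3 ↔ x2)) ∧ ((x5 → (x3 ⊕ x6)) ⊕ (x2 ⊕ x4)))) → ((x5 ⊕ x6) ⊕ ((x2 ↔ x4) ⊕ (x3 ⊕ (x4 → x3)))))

x3 ↔ x2 = T ↔ F = F
¬(x3 ↔ x2) = ¬F = T
x2 ↔ ¬(x3 ↔ x2) = F ↔ T = F
x3 ⊕ x6 = T ⊕ F = T
x5 → (x3 ⊕ x6) = F → T = T
x2 ⊕ x4 = F ⊕ T = T
(x5 → (x3 ⊕ x6)) ⊕ (x2 ⊕ x4) = T ⊕ T = F
(x2 ↔ ¬(x3 ↔ x2)) ∧ ((x5 → (x3 ⊕ x6)) ⊕ (x2 ⊕ x4)) = F ∧ F = F
¬((x2 ↔ ¬(x3 ↔ x2)) ∧ ((x5 → (x3 ⊕ x6)) ⊕ (x2 ⊕ x4))) = ¬F = T
x6 ⊕ ¬((x2 ↔ ¬(x3 ↔ x2)) ∧ ((x5 → (x3 ⊕ x6)) ⊕ (x2 ⊕ x4))) = F ⊕ T = T
¬(x6 ⊕ ¬((x2 ↔ ¬(x3 ↔ x2)) ∧ ((x5 → (x3 ⊕ x6)) ⊕ (x2 ⊕ x4)))) = ¬T = F
x5 ⊕ x6 = F ⊕ F = F
x2 ↔ x4 = F ↔ T = F
x4 → x3 = T → T = T
x3 ⊕ (x4 → x3) = T ⊕ T = F
(x2 ↔ x4) ⊕ (x3 ⊕ (x4 → x3)) = F ⊕ F = F
(x5 ⊕ x6) ⊕ ((x2 ↔ x4) ⊕ (x3 ⊕ (x4 → x3))) = F ⊕ F = F
¬(x6 ⊕ ¬((x2 ↔ ¬(x3 ↔ x2)) ∧ ((x5 → (x3 ⊕ x6)) ⊕ (x2 ⊕ x4)))) → ((x5 ⊕ x6) ⊕ ((x2 ↔ x4) ⊕ (x3 ⊕ (x4 → x3)))) = F → F = T
x4 ∨ (¬(x6 ⊕ ¬((x2 ↔ ¬(x3 ↔ x2)) ∧ ((x5 → (x3 ⊕ x6)) ⊕ (x2 ⊕ x4)))) → ((x5 ⊕ x6) ⊕ ((x2 ↔ x4) ⊕ (x3 ⊕ (x4 → x3))))) = T ∨ T = T

T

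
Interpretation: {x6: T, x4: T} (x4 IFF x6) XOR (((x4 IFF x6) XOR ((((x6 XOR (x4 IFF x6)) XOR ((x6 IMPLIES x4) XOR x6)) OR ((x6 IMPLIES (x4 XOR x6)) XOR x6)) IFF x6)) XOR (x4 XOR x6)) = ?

T

x4 IFF x6 = T IFF T = T
x4 IFF x6 = T IFF T = T
x4 IFF x6 = T IFF T = T
x6 XOR (x4 IFF x6) = T XOR T = F
x6 IMPLIES x4 = T IMPLIES T = T
(x6 IMPLIES x4) XOR x6 = T XOR T = F
(x6 XOR (x4 IFF x6)) XOR ((x6 IMPLIES x4) XOR x6) = F XOR F = F
x4 XOR x6 = T XOR T = F
x6 IMPLIES (x4 XOR x6) = T IMPLIES F = F
(x6 IMPLIES (x4 XOR x6)) XOR x6 = F XOR T = T
((x6 XOR (x4 IFF x6)) XOR ((x6 IMPLIES x4) XOR x6)) OR ((x6 IMPLIES (x4 XOR x6)) XOR x6) = F OR T = T
(((x6 XOR (x4 IFF x6)) XOR ((x6 IMPLIES x4) XOR x6)) OR ((x6 IMPLIES (x4 XOR x6)) XOR x6)) IFF x6 = T IFF T = T
(x4 IFF x6) XOR ((((x6 XOR (x4 IFF x6)) XOR ((x6 IMPLIES x4) XOR x6)) OR ((x6 IMPLIES (x4 XOR x6)) XOR x6)) IFF x6) = T XOR T = F
x4 XOR x6 = T XOR T = F
((x4 IFF x6) XOR ((((x6 XOR (x4 IFF x6)) XOR ((x6 IMPLIES x4) XOR x6)) OR ((x6 IMPLIES (x4 XOR x6)) XOR x6)) IFF x6)) XOR (x4 XOR x6) = F XOR F = F
(x4 IFF x6) XOR (((x4 IFF x6) XOR ((((x6 XOR (x4 IFF x6)) XOR ((x6 IMPLIES x4) XOR x6)) OR ((x6 IMPLIES (x4 XOR x6)) XOR x6)) IFF x6)) XOR (x4 XOR x6)) = T XOR F = T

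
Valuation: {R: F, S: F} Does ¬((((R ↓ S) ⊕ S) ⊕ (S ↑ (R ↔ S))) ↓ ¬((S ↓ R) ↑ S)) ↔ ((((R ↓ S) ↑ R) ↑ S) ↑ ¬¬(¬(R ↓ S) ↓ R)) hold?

R ↓ S = F ↓ F = T
(R ↓ S) ⊕ S = T ⊕ F = T
R ↔ S = F ↔ F = T
S ↑ (R ↔ S) = F ↑ T = T
((R ↓ S) ⊕ S) ⊕ (S ↑ (R ↔ S)) = T ⊕ T = F
S ↓ R = F ↓ F = T
(S ↓ R) ↑ S = T ↑ F = T
¬((S ↓ R) ↑ S) = ¬T = F
(((R ↓ S) ⊕ S) ⊕ (S ↑ (R ↔ S))) ↓ ¬((S ↓ R) ↑ S) = F ↓ F = T
¬((((R ↓ S) ⊕ S) ⊕ (S ↑ (R ↔ S))) ↓ ¬((S ↓ R) ↑ S)) = ¬T = F
R ↓ S = F ↓ F = T
(R ↓ S) ↑ R = T ↑ F = T
((R ↓ S) ↑ R) ↑ S = T ↑ F = T
R ↓ S = F ↓ F = T
¬(R ↓ S) = ¬T = F
¬(R ↓ S) ↓ R = F ↓ F = T
¬(¬(R ↓ S) ↓ R) = ¬T = F
¬¬(¬(R ↓ S) ↓ R) = ¬F = T
(((R ↓ S) ↑ R) ↑ S) ↑ ¬¬(¬(R ↓ S) ↓ R) = T ↑ T = F
¬((((R ↓ S) ⊕ S) ⊕ (S ↑ (R ↔ S))) ↓ ¬((S ↓ R) ↑ S)) ↔ ((((R ↓ S) ↑ R) ↑ S) ↑ ¬¬(¬(R ↓ S) ↓ R)) = F ↔ F = T

T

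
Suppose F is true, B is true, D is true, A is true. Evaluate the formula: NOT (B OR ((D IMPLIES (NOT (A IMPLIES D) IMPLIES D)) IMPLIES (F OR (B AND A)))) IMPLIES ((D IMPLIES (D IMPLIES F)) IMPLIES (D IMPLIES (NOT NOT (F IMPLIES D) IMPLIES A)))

Substituting F=True, B=True, D=True, A=True:
A IMPLIES D = True IMPLIES True = True
NOT (A IMPLIES D) = NOT True = False
NOT (A IMPLIES D) IMPLIES D = False IMPLIES True = True
D IMPLIES (NOT (A IMPLIES D) IMPLIES D) = True IMPLIES True = True
B AND A = True AND True = True
F OR (B AND A) = True OR True = True
(D IMPLIES (NOT (A IMPLIES D) IMPLIES D)) IMPLIES (F OR (B AND A)) = True IMPLIES True = True
B OR ((D IMPLIES (NOT (A IMPLIES D) IMPLIES D)) IMPLIES (F OR (B AND A))) = True OR True = True
NOT (B OR ((D IMPLIES (NOT (A IMPLIES D) IMPLIES D)) IMPLIES (F OR (B AND A)))) = NOT True = False
D IMPLIES F = True IMPLIES True = True
D IMPLIES (D IMPLIES F) = True IMPLIES True = True
F IMPLIES D = True IMPLIES True = True
NOT (F IMPLIES D) = NOT True = False
NOT NOT (F IMPLIES D) = NOT False = True
NOT NOT (F IMPLIES D) IMPLIES A = True IMPLIES True = True
D IMPLIES (NOT NOT (F IMPLIES D) IMPLIES A) = True IMPLIES True = True
(D IMPLIES (D IMPLIES F)) IMPLIES (D IMPLIES (NOT NOT (F IMPLIES D) IMPLIES A)) = True IMPLIES True = True
NOT (B OR ((D IMPLIES (NOT (A IMPLIES D) IMPLIES D)) IMPLIES (F OR (B AND A)))) IMPLIES ((D IMPLIES (D IMPLIES F)) IMPLIES (D IMPLIES (NOT NOT (F IMPLIES D) IMPLIES A))) = False IMPLIES True = True

True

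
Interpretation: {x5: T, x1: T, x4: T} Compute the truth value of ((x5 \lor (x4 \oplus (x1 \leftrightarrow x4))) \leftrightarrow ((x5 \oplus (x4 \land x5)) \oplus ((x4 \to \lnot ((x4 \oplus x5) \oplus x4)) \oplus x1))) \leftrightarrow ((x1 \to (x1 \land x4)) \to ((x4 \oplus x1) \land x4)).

F

Substituting x5=T, x1=T, x4=T:
x1 \leftrightarrow x4 = T \leftrightarrow T = T
x4 \oplus (x1 \leftrightarrow x4) = T \oplus T = F
x5 \lor (x4 \oplus (x1 \leftrightarrow x4)) = T \lor F = T
x4 \land x5 = T \land T = T
x5 \oplus (x4 \land x5) = T \oplus T = F
x4 \oplus x5 = T \oplus T = F
(x4 \oplus x5) \oplus x4 = F \oplus T = T
\lnot ((x4 \oplus x5) \oplus x4) = \lnot T = F
x4 \to \lnot ((x4 \oplus x5) \oplus x4) = T \to F = F
(x4 \to \lnot ((x4 \oplus x5) \oplus x4)) \oplus x1 = F \oplus T = T
(x5 \oplus (x4 \land x5)) \oplus ((x4 \to \lnot ((x4 \oplus x5) \oplus x4)) \oplus x1) = F \oplus T = T
(x5 \lor (x4 \oplus (x1 \leftrightarrow x4))) \leftrightarrow ((x5 \oplus (x4 \land x5)) \oplus ((x4 \to \lnot ((x4 \oplus x5) \oplus x4)) \oplus x1)) = T \leftrightarrow T = T
x1 \land x4 = T \land T = T
x1 \to (x1 \land x4) = T \to T = T
x4 \oplus x1 = T \oplus T = F
(x4 \oplus x1) \land x4 = F \land T = F
(x1 \to (x1 \land x4)) \to ((x4 \oplus x1) \land x4) = T \to F = F
((x5 \lor (x4 \oplus (x1 \leftrightarrow x4))) \leftrightarrow ((x5 \oplus (x4 \land x5)) \oplus ((x4 \to \lnot ((x4 \oplus x5) \oplus x4)) \oplus x1))) \leftrightarrow ((x1 \to (x1 \land x4)) \to ((x4 \oplus x1) \land x4)) = T \leftrightarrow F = F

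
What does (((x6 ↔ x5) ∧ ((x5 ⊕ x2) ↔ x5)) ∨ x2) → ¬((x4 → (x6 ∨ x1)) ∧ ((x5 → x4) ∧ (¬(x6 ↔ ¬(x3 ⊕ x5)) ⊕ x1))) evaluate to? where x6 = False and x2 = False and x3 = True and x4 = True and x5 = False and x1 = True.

x6 ↔ x5 = False ↔ False = True
x5 ⊕ x2 = False ⊕ False = False
(x5 ⊕ x2) ↔ x5 = False ↔ False = True
(x6 ↔ x5) ∧ ((x5 ⊕ x2) ↔ x5) = True ∧ True = True
((x6 ↔ x5) ∧ ((x5 ⊕ x2) ↔ x5)) ∨ x2 = True ∨ False = True
x6 ∨ x1 = False ∨ True = True
x4 → (x6 ∨ x1) = True → True = True
x5 → x4 = False → True = True
x3 ⊕ x5 = True ⊕ False = True
¬(x3 ⊕ x5) = ¬True = False
x6 ↔ ¬(x3 ⊕ x5) = False ↔ False = True
¬(x6 ↔ ¬(x3 ⊕ x5)) = ¬True = False
¬(x6 ↔ ¬(x3 ⊕ x5)) ⊕ x1 = False ⊕ True = True
(x5 → x4) ∧ (¬(x6 ↔ ¬(x3 ⊕ x5)) ⊕ x1) = True ∧ True = True
(x4 → (x6 ∨ x1)) ∧ ((x5 → x4) ∧ (¬(x6 ↔ ¬(x3 ⊕ x5)) ⊕ x1)) = True ∧ True = True
¬((x4 → (x6 ∨ x1)) ∧ ((x5 → x4) ∧ (¬(x6 ↔ ¬(x3 ⊕ x5)) ⊕ x1))) = ¬True = False
(((x6 ↔ x5) ∧ ((x5 ⊕ x2) ↔ x5)) ∨ x2) → ¬((x4 → (x6 ∨ x1)) ∧ ((x5 → x4) ∧ (¬(x6 ↔ ¬(x3 ⊕ x5)) ⊕ x1))) = True → False = False

False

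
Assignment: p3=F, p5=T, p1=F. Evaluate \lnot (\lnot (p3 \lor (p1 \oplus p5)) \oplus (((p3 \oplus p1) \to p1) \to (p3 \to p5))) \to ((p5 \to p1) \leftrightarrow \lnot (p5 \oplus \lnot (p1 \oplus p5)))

T

p1 \oplus p5 = F \oplus T = T
p3 \lor (p1 \oplus p5) = F \lor T = T
\lnot (p3 \lor (p1 \oplus p5)) = \lnot T = F
p3 \oplus p1 = F \oplus F = F
(p3 \oplus p1) \to p1 = F \to F = T
p3 \to p5 = F \to T = T
((p3 \oplus p1) \to p1) \to (p3 \to p5) = T \to T = T
\lnot (p3 \lor (p1 \oplus p5)) \oplus (((p3 \oplus p1) \to p1) \to (p3 \to p5)) = F \oplus T = T
\lnot (\lnot (p3 \lor (p1 \oplus p5)) \oplus (((p3 \oplus p1) \to p1) \to (p3 \to p5))) = \lnot T = F
p5 \to p1 = T \to F = F
p1 \oplus p5 = F \oplus T = T
\lnot (p1 \oplus p5) = \lnot T = F
p5 \oplus \lnot (p1 \oplus p5) = T \oplus F = T
\lnot (p5 \oplus \lnot (p1 \oplus p5)) = \lnot T = F
(p5 \to p1) \leftrightarrow \lnot (p5 \oplus \lnot (p1 \oplus p5)) = F \leftrightarrow F = T
\lnot (\lnot (p3 \lor (p1 \oplus p5)) \oplus (((p3 \oplus p1) \to p1) \to (p3 \to p5))) \to ((p5 \to p1) \leftrightarrow \lnot (p5 \oplus \lnot (p1 \oplus p5))) = F \to T = T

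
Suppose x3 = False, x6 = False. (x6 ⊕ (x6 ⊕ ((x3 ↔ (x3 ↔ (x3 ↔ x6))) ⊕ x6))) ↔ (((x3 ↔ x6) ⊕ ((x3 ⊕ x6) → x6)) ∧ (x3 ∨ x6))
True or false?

False

x3 ↔ x6 = False ↔ False = True
x3 ↔ (x3 ↔ x6) = False ↔ True = False
x3 ↔ (x3 ↔ (x3 ↔ x6)) = False ↔ False = True
(x3 ↔ (x3 ↔ (x3 ↔ x6))) ⊕ x6 = True ⊕ False = True
x6 ⊕ ((x3 ↔ (x3 ↔ (x3 ↔ x6))) ⊕ x6) = False ⊕ True = True
x6 ⊕ (x6 ⊕ ((x3 ↔ (x3 ↔ (x3 ↔ x6))) ⊕ x6)) = False ⊕ True = True
x3 ↔ x6 = False ↔ False = True
x3 ⊕ x6 = False ⊕ False = False
(x3 ⊕ x6) → x6 = False → False = True
(x3 ↔ x6) ⊕ ((x3 ⊕ x6) → x6) = True ⊕ True = False
x3 ∨ x6 = False ∨ False = False
((x3 ↔ x6) ⊕ ((x3 ⊕ x6) → x6)) ∧ (x3 ∨ x6) = False ∧ False = False
(x6 ⊕ (x6 ⊕ ((x3 ↔ (x3 ↔ (x3 ↔ x6))) ⊕ x6))) ↔ (((x3 ↔ x6) ⊕ ((x3 ⊕ x6) → x6)) ∧ (x3 ∨ x6)) = True ↔ False = False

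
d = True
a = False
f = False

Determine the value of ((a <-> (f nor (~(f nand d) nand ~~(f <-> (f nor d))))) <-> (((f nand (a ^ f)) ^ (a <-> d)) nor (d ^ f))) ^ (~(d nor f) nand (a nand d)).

Substituting d=True, a=False, f=False:
f nand d = False nand True = True
~(f nand d) = ~True = False
f nor d = False nor True = False
f <-> (f nor d) = False <-> False = True
~(f <-> (f nor d)) = ~True = False
~~(f <-> (f nor d)) = ~False = True
~(f nand d) nand ~~(f <-> (f nor d)) = False nand True = True
f nor (~(f nand d) nand ~~(f <-> (f nor d))) = False nor True = False
a <-> (f nor (~(f nand d) nand ~~(f <-> (f nor d)))) = False <-> False = True
a ^ f = False ^ False = False
f nand (a ^ f) = False nand False = True
a <-> d = False <-> True = False
(f nand (a ^ f)) ^ (a <-> d) = True ^ False = True
d ^ f = True ^ False = True
((f nand (a ^ f)) ^ (a <-> d)) nor (d ^ f) = True nor True = False
(a <-> (f nor (~(f nand d) nand ~~(f <-> (f nor d))))) <-> (((f nand (a ^ f)) ^ (a <-> d)) nor (d ^ f)) = True <-> False = False
d nor f = True nor False = False
~(d nor f) = ~False = True
a nand d = False nand True = True
~(d nor f) nand (a nand d) = True nand True = False
((a <-> (f nor (~(f nand d) nand ~~(f <-> (f nor d))))) <-> (((f nand (a ^ f)) ^ (a <-> d)) nor (d ^ f))) ^ (~(d nor f) nand (a nand d)) = False ^ False = False

False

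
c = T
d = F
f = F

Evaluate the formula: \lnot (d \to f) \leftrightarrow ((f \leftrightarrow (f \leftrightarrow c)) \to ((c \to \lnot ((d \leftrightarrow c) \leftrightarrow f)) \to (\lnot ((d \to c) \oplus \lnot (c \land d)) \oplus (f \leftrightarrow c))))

F

Substituting c=T, d=F, f=F:
d \to f = F \to F = T
\lnot (d \to f) = \lnot T = F
f \leftrightarrow c = F \leftrightarrow T = F
f \leftrightarrow (f \leftrightarrow c) = F \leftrightarrow F = T
d \leftrightarrow c = F \leftrightarrow T = F
(d \leftrightarrow c) \leftrightarrow f = F \leftrightarrow F = T
\lnot ((d \leftrightarrow c) \leftrightarrow f) = \lnot T = F
c \to \lnot ((d \leftrightarrow c) \leftrightarrow f) = T \to F = F
d \to c = F \to T = T
c \land d = T \land F = F
\lnot (c \land d) = \lnot F = T
(d \to c) \oplus \lnot (c \land d) = T \oplus T = F
\lnot ((d \to c) \oplus \lnot (c \land d)) = \lnot F = T
f \leftrightarrow c = F \leftrightarrow T = F
\lnot ((d \to c) \oplus \lnot (c \land d)) \oplus (f \leftrightarrow c) = T \oplus F = T
(c \to \lnot ((d \leftrightarrow c) \leftrightarrow f)) \to (\lnot ((d \to c) \oplus \lnot (c \land d)) \oplus (f \leftrightarrow c)) = F \to T = T
(f \leftrightarrow (f \leftrightarrow c)) \to ((c \to \lnot ((d \leftrightarrow c) \leftrightarrow f)) \to (\lnot ((d \to c) \oplus \lnot (c \land d)) \oplus (f \leftrightarrow c))) = T \to T = T
\lnot (d \to f) \leftrightarrow ((f \leftrightarrow (f \leftrightarrow c)) \to ((c \to \lnot ((d \leftrightarrow c) \leftrightarrow f)) \to (\lnot ((d \to c) \oplus \lnot (c \land d)) \oplus (f \leftrightarrow c)))) = F \leftrightarrow T = F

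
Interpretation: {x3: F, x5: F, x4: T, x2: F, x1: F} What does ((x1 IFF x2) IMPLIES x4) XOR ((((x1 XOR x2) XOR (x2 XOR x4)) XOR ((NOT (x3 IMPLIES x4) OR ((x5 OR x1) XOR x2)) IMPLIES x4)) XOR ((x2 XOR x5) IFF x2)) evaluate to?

F

Substituting x3=F, x5=F, x4=T, x2=F, x1=F:
x1 IFF x2 = F IFF F = T
(x1 IFF x2) IMPLIES x4 = T IMPLIES T = T
x1 XOR x2 = F XOR F = F
x2 XOR x4 = F XOR T = T
(x1 XOR x2) XOR (x2 XOR x4) = F XOR T = T
x3 IMPLIES x4 = F IMPLIES T = T
NOT (x3 IMPLIES x4) = NOT T = F
x5 OR x1 = F OR F = F
(x5 OR x1) XOR x2 = F XOR F = F
NOT (x3 IMPLIES x4) OR ((x5 OR x1) XOR x2) = F OR F = F
(NOT (x3 IMPLIES x4) OR ((x5 OR x1) XOR x2)) IMPLIES x4 = F IMPLIES T = T
((x1 XOR x2) XOR (x2 XOR x4)) XOR ((NOT (x3 IMPLIES x4) OR ((x5 OR x1) XOR x2)) IMPLIES x4) = T XOR T = F
x2 XOR x5 = F XOR F = F
(x2 XOR x5) IFF x2 = F IFF F = T
(((x1 XOR x2) XOR (x2 XOR x4)) XOR ((NOT (x3 IMPLIES x4) OR ((x5 OR x1) XOR x2)) IMPLIES x4)) XOR ((x2 XOR x5) IFF x2) = F XOR T = T
((x1 IFF x2) IMPLIES x4) XOR ((((x1 XOR x2) XOR (x2 XOR x4)) XOR ((NOT (x3 IMPLIES x4) OR ((x5 OR x1) XOR x2)) IMPLIES x4)) XOR ((x2 XOR x5) IFF x2)) = T XOR T = F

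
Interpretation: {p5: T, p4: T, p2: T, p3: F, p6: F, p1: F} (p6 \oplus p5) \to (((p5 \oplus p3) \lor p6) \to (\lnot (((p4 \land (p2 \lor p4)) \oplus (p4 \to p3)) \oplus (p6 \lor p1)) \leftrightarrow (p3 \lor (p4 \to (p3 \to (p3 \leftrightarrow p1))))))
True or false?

F

p6 \oplus p5 = F \oplus T = T
p5 \oplus p3 = T \oplus F = T
(p5 \oplus p3) \lor p6 = T \lor F = T
p2 \lor p4 = T \lor T = T
p4 \land (p2 \lor p4) = T \land T = T
p4 \to p3 = T \to F = F
(p4 \land (p2 \lor p4)) \oplus (p4 \to p3) = T \oplus F = T
p6 \lor p1 = F \lor F = F
((p4 \land (p2 \lor p4)) \oplus (p4 \to p3)) \oplus (p6 \lor p1) = T \oplus F = T
\lnot (((p4 \land (p2 \lor p4)) \oplus (p4 \to p3)) \oplus (p6 \lor p1)) = \lnot T = F
p3 \leftrightarrow p1 = F \leftrightarrow F = T
p3 \to (p3 \leftrightarrow p1) = F \to T = T
p4 \to (p3 \to (p3 \leftrightarrow p1)) = T \to T = T
p3 \lor (p4 \to (p3 \to (p3 \leftrightarrow p1))) = F \lor T = T
\lnot (((p4 \land (p2 \lor p4)) \oplus (p4 \to p3)) \oplus (p6 \lor p1)) \leftrightarrow (p3 \lor (p4 \to (p3 \to (p3 \leftrightarrow p1)))) = F \leftrightarrow T = F
((p5 \oplus p3) \lor p6) \to (\lnot (((p4 \land (p2 \lor p4)) \oplus (p4 \to p3)) \oplus (p6 \lor p1)) \leftrightarrow (p3 \lor (p4 \to (p3 \to (p3 \leftrightarrow p1))))) = T \to F = F
(p6 \oplus p5) \to (((p5 \oplus p3) \lor p6) \to (\lnot (((p4 \land (p2 \lor p4)) \oplus (p4 \to p3)) \oplus (p6 \lor p1)) \leftrightarrow (p3 \lor (p4 \to (p3 \to (p3 \leftrightarrow p1)))))) = T \to F = F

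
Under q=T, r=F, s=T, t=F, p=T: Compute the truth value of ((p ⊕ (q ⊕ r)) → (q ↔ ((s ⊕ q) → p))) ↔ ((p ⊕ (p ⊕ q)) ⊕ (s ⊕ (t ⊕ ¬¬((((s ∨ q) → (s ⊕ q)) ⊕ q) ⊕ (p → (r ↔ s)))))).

T

q ⊕ r = T ⊕ F = T
p ⊕ (q ⊕ r) = T ⊕ T = F
s ⊕ q = T ⊕ T = F
(s ⊕ q) → p = F → T = T
q ↔ ((s ⊕ q) → p) = T ↔ T = T
(p ⊕ (q ⊕ r)) → (q ↔ ((s ⊕ q) → p)) = F → T = T
p ⊕ q = T ⊕ T = F
p ⊕ (p ⊕ q) = T ⊕ F = T
s ∨ q = T ∨ T = T
s ⊕ q = T ⊕ T = F
(s ∨ q) → (s ⊕ q) = T → F = F
((s ∨ q) → (s ⊕ q)) ⊕ q = F ⊕ T = T
r ↔ s = F ↔ T = F
p → (r ↔ s) = T → F = F
(((s ∨ q) → (s ⊕ q)) ⊕ q) ⊕ (p → (r ↔ s)) = T ⊕ F = T
¬((((s ∨ q) → (s ⊕ q)) ⊕ q) ⊕ (p → (r ↔ s))) = ¬T = F
¬¬((((s ∨ q) → (s ⊕ q)) ⊕ q) ⊕ (p → (r ↔ s))) = ¬F = T
t ⊕ ¬¬((((s ∨ q) → (s ⊕ q)) ⊕ q) ⊕ (p → (r ↔ s))) = F ⊕ T = T
s ⊕ (t ⊕ ¬¬((((s ∨ q) → (s ⊕ q)) ⊕ q) ⊕ (p → (r ↔ s)))) = T ⊕ T = F
(p ⊕ (p ⊕ q)) ⊕ (s ⊕ (t ⊕ ¬¬((((s ∨ q) → (s ⊕ q)) ⊕ q) ⊕ (p → (r ↔ s))))) = T ⊕ F = T
((p ⊕ (q ⊕ r)) → (q ↔ ((s ⊕ q) → p))) ↔ ((p ⊕ (p ⊕ q)) ⊕ (s ⊕ (t ⊕ ¬¬((((s ∨ q) → (s ⊕ q)) ⊕ q) ⊕ (p → (r ↔ s)))))) = T ↔ T = T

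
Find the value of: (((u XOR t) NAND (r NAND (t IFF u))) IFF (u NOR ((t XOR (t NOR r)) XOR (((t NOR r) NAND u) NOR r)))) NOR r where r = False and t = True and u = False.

False

Substituting r=False, t=True, u=False:
u XOR t = False XOR True = True
t IFF u = True IFF False = False
r NAND (t IFF u) = False NAND False = True
(u XOR t) NAND (r NAND (t IFF u)) = True NAND True = False
t NOR r = True NOR False = False
t XOR (t NOR r) = True XOR False = True
t NOR r = True NOR False = False
(t NOR r) NAND u = False NAND False = True
((t NOR r) NAND u) NOR r = True NOR False = False
(t XOR (t NOR r)) XOR (((t NOR r) NAND u) NOR r) = True XOR False = True
u NOR ((t XOR (t NOR r)) XOR (((t NOR r) NAND u) NOR r)) = False NOR True = False
((u XOR t) NAND (r NAND (t IFF u))) IFF (u NOR ((t XOR (t NOR r)) XOR (((t NOR r) NAND u) NOR r))) = False IFF False = True
(((u XOR t) NAND (r NAND (t IFF u))) IFF (u NOR ((t XOR (t NOR r)) XOR (((t NOR r) NAND u) NOR r)))) NOR r = True NOR False = False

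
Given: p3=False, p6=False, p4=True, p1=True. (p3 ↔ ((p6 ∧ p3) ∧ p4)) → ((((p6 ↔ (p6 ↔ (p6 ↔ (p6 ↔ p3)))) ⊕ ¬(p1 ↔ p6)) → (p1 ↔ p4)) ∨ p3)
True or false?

True

p6 ∧ p3 = False ∧ False = False
(p6 ∧ p3) ∧ p4 = False ∧ True = False
p3 ↔ ((p6 ∧ p3) ∧ p4) = False ↔ False = True
p6 ↔ p3 = False ↔ False = True
p6 ↔ (p6 ↔ p3) = False ↔ True = False
p6 ↔ (p6 ↔ (p6 ↔ p3)) = False ↔ False = True
p6 ↔ (p6 ↔ (p6 ↔ (p6 ↔ p3))) = False ↔ True = False
p1 ↔ p6 = True ↔ False = False
¬(p1 ↔ p6) = ¬False = True
(p6 ↔ (p6 ↔ (p6 ↔ (p6 ↔ p3)))) ⊕ ¬(p1 ↔ p6) = False ⊕ True = True
p1 ↔ p4 = True ↔ True = True
((p6 ↔ (p6 ↔ (p6 ↔ (p6 ↔ p3)))) ⊕ ¬(p1 ↔ p6)) → (p1 ↔ p4) = True → True = True
(((p6 ↔ (p6 ↔ (p6 ↔ (p6 ↔ p3)))) ⊕ ¬(p1 ↔ p6)) → (p1 ↔ p4)) ∨ p3 = True ∨ False = True
(p3 ↔ ((p6 ∧ p3) ∧ p4)) → ((((p6 ↔ (p6 ↔ (p6 ↔ (p6 ↔ p3)))) ⊕ ¬(p1 ↔ p6)) → (p1 ↔ p4)) ∨ p3) = True → True = True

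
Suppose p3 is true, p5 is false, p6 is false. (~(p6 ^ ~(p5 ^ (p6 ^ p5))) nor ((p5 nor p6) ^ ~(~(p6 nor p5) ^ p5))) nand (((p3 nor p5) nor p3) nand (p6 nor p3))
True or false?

p6 ^ p5 = F ^ F = F
p5 ^ (p6 ^ p5) = F ^ F = F
~(p5 ^ (p6 ^ p5)) = ~F = T
p6 ^ ~(p5 ^ (p6 ^ p5)) = F ^ T = T
~(p6 ^ ~(p5 ^ (p6 ^ p5))) = ~T = F
p5 nor p6 = F nor F = T
p6 nor p5 = F nor F = T
~(p6 nor p5) = ~T = F
~(p6 nor p5) ^ p5 = F ^ F = F
~(~(p6 nor p5) ^ p5) = ~F = T
(p5 nor p6) ^ ~(~(p6 nor p5) ^ p5) = T ^ T = F
~(p6 ^ ~(p5 ^ (p6 ^ p5))) nor ((p5 nor p6) ^ ~(~(p6 nor p5) ^ p5)) = F nor F = T
p3 nor p5 = T nor F = F
(p3 nor p5) nor p3 = F nor T = F
p6 nor p3 = F nor T = F
((p3 nor p5) nor p3) nand (p6 nor p3) = F nand F = T
(~(p6 ^ ~(p5 ^ (p6 ^ p5))) nor ((p5 nor p6) ^ ~(~(p6 nor p5) ^ p5))) nand (((p3 nor p5) nor p3) nand (p6 nor p3)) = T nand T = F

F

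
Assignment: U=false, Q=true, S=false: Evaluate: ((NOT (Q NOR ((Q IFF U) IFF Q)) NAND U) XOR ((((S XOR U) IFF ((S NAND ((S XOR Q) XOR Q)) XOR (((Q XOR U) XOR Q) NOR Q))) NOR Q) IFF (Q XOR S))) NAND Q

false

Substituting U=false, Q=true, S=false:
Q IFF U = true IFF false = false
(Q IFF U) IFF Q = false IFF true = false
Q NOR ((Q IFF U) IFF Q) = true NOR false = false
NOT (Q NOR ((Q IFF U) IFF Q)) = NOT false = true
NOT (Q NOR ((Q IFF U) IFF Q)) NAND U = true NAND false = true
S XOR U = false XOR false = false
S XOR Q = false XOR true = true
(S XOR Q) XOR Q = true XOR true = false
S NAND ((S XOR Q) XOR Q) = false NAND false = true
Q XOR U = true XOR false = true
(Q XOR U) XOR Q = true XOR true = false
((Q XOR U) XOR Q) NOR Q = false NOR true = false
(S NAND ((S XOR Q) XOR Q)) XOR (((Q XOR U) XOR Q) NOR Q) = true XOR false = true
(S XOR U) IFF ((S NAND ((S XOR Q) XOR Q)) XOR (((Q XOR U) XOR Q) NOR Q)) = false IFF true = false
((S XOR U) IFF ((S NAND ((S XOR Q) XOR Q)) XOR (((Q XOR U) XOR Q) NOR Q))) NOR Q = false NOR true = false
Q XOR S = true XOR false = true
(((S XOR U) IFF ((S NAND ((S XOR Q) XOR Q)) XOR (((Q XOR U) XOR Q) NOR Q))) NOR Q) IFF (Q XOR S) = false IFF true = false
(NOT (Q NOR ((Q IFF U) IFF Q)) NAND U) XOR ((((S XOR U) IFF ((S NAND ((S XOR Q) XOR Q)) XOR (((Q XOR U) XOR Q) NOR Q))) NOR Q) IFF (Q XOR S)) = true XOR false = true
((NOT (Q NOR ((Q IFF U) IFF Q)) NAND U) XOR ((((S XOR U) IFF ((S NAND ((S XOR Q) XOR Q)) XOR (((Q XOR U) XOR Q) NOR Q))) NOR Q) IFF (Q XOR S))) NAND Q = true NAND true = false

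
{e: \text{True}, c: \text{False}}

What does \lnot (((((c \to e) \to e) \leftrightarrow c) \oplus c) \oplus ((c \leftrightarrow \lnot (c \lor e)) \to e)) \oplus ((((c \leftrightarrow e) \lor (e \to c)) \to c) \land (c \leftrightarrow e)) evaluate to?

Substituting e=\text{True}, c=\text{False}:
c \to e = \text{False} \to \text{True} = \text{True}
(c \to e) \to e = \text{True} \to \text{True} = \text{True}
((c \to e) \to e) \leftrightarrow c = \text{True} \leftrightarrow \text{False} = \text{False}
(((c \to e) \to e) \leftrightarrow c) \oplus c = \text{False} \oplus \text{False} = \text{False}
c \lor e = \text{False} \lor \text{True} = \text{True}
\lnot (c \lor e) = \lnot \text{True} = \text{False}
c \leftrightarrow \lnot (c \lor e) = \text{False} \leftrightarrow \text{False} = \text{True}
(c \leftrightarrow \lnot (c \lor e)) \to e = \text{True} \to \text{True} = \text{True}
((((c \to e) \to e) \leftrightarrow c) \oplus c) \oplus ((c \leftrightarrow \lnot (c \lor e)) \to e) = \text{False} \oplus \text{True} = \text{True}
\lnot (((((c \to e) \to e) \leftrightarrow c) \oplus c) \oplus ((c \leftrightarrow \lnot (c \lor e)) \to e)) = \lnot \text{True} = \text{False}
c \leftrightarrow e = \text{False} \leftrightarrow \text{True} = \text{False}
e \to c = \text{True} \to \text{False} = \text{False}
(c \leftrightarrow e) \lor (e \to c) = \text{False} \lor \text{False} = \text{False}
((c \leftrightarrow e) \lor (e \to c)) \to c = \text{False} \to \text{False} = \text{True}
c \leftrightarrow e = \text{False} \leftrightarrow \text{True} = \text{False}
(((c \leftrightarrow e) \lor (e \to c)) \to c) \land (c \leftrightarrow e) = \text{True} \land \text{False} = \text{False}
\lnot (((((c \to e) \to e) \leftrightarrow c) \oplus c) \oplus ((c \leftrightarrow \lnot (c \lor e)) \to e)) \oplus ((((c \leftrightarrow e) \lor (e \to c)) \to c) \land (c \leftrightarrow e)) = \text{False} \oplus \text{False} = \text{False}

\text{False}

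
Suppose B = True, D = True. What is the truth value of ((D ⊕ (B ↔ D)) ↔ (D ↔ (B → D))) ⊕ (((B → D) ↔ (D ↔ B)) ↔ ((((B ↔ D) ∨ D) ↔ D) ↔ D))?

B ↔ D = True ↔ True = True
D ⊕ (B ↔ D) = True ⊕ True = False
B → D = True → True = True
D ↔ (B → D) = True ↔ True = True
(D ⊕ (B ↔ D)) ↔ (D ↔ (B → D)) = False ↔ True = False
B → D = True → True = True
D ↔ B = True ↔ True = True
(B → D) ↔ (D ↔ B) = True ↔ True = True
B ↔ D = True ↔ True = True
(B ↔ D) ∨ D = True ∨ True = True
((B ↔ D) ∨ D) ↔ D = True ↔ True = True
(((B ↔ D) ∨ D) ↔ D) ↔ D = True ↔ True = True
((B → D) ↔ (D ↔ B)) ↔ ((((B ↔ D) ∨ D) ↔ D) ↔ D) = True ↔ True = True
((D ⊕ (B ↔ D)) ↔ (D ↔ (B → D))) ⊕ (((B → D) ↔ (D ↔ B)) ↔ ((((B ↔ D) ∨ D) ↔ D) ↔ D)) = False ⊕ True = True

True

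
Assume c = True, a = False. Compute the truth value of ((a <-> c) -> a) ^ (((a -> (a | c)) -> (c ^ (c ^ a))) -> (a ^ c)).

a <-> c = False <-> True = False
(a <-> c) -> a = False -> False = True
a | c = False | True = True
a -> (a | c) = False -> True = True
c ^ a = True ^ False = True
c ^ (c ^ a) = True ^ True = False
(a -> (a | c)) -> (c ^ (c ^ a)) = True -> False = False
a ^ c = False ^ True = True
((a -> (a | c)) -> (c ^ (c ^ a))) -> (a ^ c) = False -> True = True
((a <-> c) -> a) ^ (((a -> (a | c)) -> (c ^ (c ^ a))) -> (a ^ c)) = True ^ True = False

False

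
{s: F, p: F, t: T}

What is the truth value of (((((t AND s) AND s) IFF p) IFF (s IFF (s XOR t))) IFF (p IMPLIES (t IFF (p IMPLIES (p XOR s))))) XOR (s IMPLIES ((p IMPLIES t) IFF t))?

t AND s = T AND F = F
(t AND s) AND s = F AND F = F
((t AND s) AND s) IFF p = F IFF F = T
s XOR t = F XOR T = T
s IFF (s XOR t) = F IFF T = F
(((t AND s) AND s) IFF p) IFF (s IFF (s XOR t)) = T IFF F = F
p XOR s = F XOR F = F
p IMPLIES (p XOR s) = F IMPLIES F = T
t IFF (p IMPLIES (p XOR s)) = T IFF T = T
p IMPLIES (t IFF (p IMPLIES (p XOR s))) = F IMPLIES T = T
((((t AND s) AND s) IFF p) IFF (s IFF (s XOR t))) IFF (p IMPLIES (t IFF (p IMPLIES (p XOR s)))) = F IFF T = F
p IMPLIES t = F IMPLIES T = T
(p IMPLIES t) IFF t = T IFF T = T
s IMPLIES ((p IMPLIES t) IFF t) = F IMPLIES T = T
(((((t AND s) AND s) IFF p) IFF (s IFF (s XOR t))) IFF (p IMPLIES (t IFF (p IMPLIES (p XOR s))))) XOR (s IMPLIES ((p IMPLIES t) IFF t)) = F XOR T = T

T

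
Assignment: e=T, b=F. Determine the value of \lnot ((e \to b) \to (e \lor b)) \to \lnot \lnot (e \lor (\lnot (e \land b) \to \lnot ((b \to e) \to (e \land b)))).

e \to b = T \to F = F
e \lor b = T \lor F = T
(e \to b) \to (e \lor b) = F \to T = T
\lnot ((e \to b) \to (e \lor b)) = \lnot T = F
e \land b = T \land F = F
\lnot (e \land b) = \lnot F = T
b \to e = F \to T = T
e \land b = T \land F = F
(b \to e) \to (e \land b) = T \to F = F
\lnot ((b \to e) \to (e \land b)) = \lnot F = T
\lnot (e \land b) \to \lnot ((b \to e) \to (e \land b)) = T \to T = T
e \lor (\lnot (e \land b) \to \lnot ((b \to e) \to (e \land b))) = T \lor T = T
\lnot (e \lor (\lnot (e \land b) \to \lnot ((b \to e) \to (e \land b)))) = \lnot T = F
\lnot \lnot (e \lor (\lnot (e \land b) \to \lnot ((b \to e) \to (e \land b)))) = \lnot F = T
\lnot ((e \to b) \to (e \lor b)) \to \lnot \lnot (e \lor (\lnot (e \land b) \to \lnot ((b \to e) \to (e \land b)))) = F \to T = T

T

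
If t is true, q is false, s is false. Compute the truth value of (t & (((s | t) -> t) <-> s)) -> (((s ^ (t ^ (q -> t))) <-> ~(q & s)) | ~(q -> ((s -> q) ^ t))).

1

s | t = 0 | 1 = 1
(s | t) -> t = 1 -> 1 = 1
((s | t) -> t) <-> s = 1 <-> 0 = 0
t & (((s | t) -> t) <-> s) = 1 & 0 = 0
q -> t = 0 -> 1 = 1
t ^ (q -> t) = 1 ^ 1 = 0
s ^ (t ^ (q -> t)) = 0 ^ 0 = 0
q & s = 0 & 0 = 0
~(q & s) = ~0 = 1
(s ^ (t ^ (q -> t))) <-> ~(q & s) = 0 <-> 1 = 0
s -> q = 0 -> 0 = 1
(s -> q) ^ t = 1 ^ 1 = 0
q -> ((s -> q) ^ t) = 0 -> 0 = 1
~(q -> ((s -> q) ^ t)) = ~1 = 0
((s ^ (t ^ (q -> t))) <-> ~(q & s)) | ~(q -> ((s -> q) ^ t)) = 0 | 0 = 0
(t & (((s | t) -> t) <-> s)) -> (((s ^ (t ^ (q -> t))) <-> ~(q & s)) | ~(q -> ((s -> q) ^ t))) = 0 -> 0 = 1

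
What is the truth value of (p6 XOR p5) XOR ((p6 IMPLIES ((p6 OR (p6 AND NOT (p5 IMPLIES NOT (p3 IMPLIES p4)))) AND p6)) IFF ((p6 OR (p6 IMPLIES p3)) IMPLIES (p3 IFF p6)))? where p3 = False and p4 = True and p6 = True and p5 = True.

p6 XOR p5 = True XOR True = False
p3 IMPLIES p4 = False IMPLIES True = True
NOT (p3 IMPLIES p4) = NOT True = False
p5 IMPLIES NOT (p3 IMPLIES p4) = True IMPLIES False = False
NOT (p5 IMPLIES NOT (p3 IMPLIES p4)) = NOT False = True
p6 AND NOT (p5 IMPLIES NOT (p3 IMPLIES p4)) = True AND True = True
p6 OR (p6 AND NOT (p5 IMPLIES NOT (p3 IMPLIES p4))) = True OR True = True
(p6 OR (p6 AND NOT (p5 IMPLIES NOT (p3 IMPLIES p4)))) AND p6 = True AND True = True
p6 IMPLIES ((p6 OR (p6 AND NOT (p5 IMPLIES NOT (p3 IMPLIES p4)))) AND p6) = True IMPLIES True = True
p6 IMPLIES p3 = True IMPLIES False = False
p6 OR (p6 IMPLIES p3) = True OR False = True
p3 IFF p6 = False IFF True = False
(p6 OR (p6 IMPLIES p3)) IMPLIES (p3 IFF p6) = True IMPLIES False = False
(p6 IMPLIES ((p6 OR (p6 AND NOT (p5 IMPLIES NOT (p3 IMPLIES p4)))) AND p6)) IFF ((p6 OR (p6 IMPLIES p3)) IMPLIES (p3 IFF p6)) = True IFF False = False
(p6 XOR p5) XOR ((p6 IMPLIES ((p6 OR (p6 AND NOT (p5 IMPLIES NOT (p3 IMPLIES p4)))) AND p6)) IFF ((p6 OR (p6 IMPLIES p3)) IMPLIES (p3 IFF p6))) = False XOR False = False

False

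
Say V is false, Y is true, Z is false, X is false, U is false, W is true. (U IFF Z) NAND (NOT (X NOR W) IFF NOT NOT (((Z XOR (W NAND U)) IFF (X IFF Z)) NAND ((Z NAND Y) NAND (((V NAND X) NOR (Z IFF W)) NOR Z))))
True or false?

false

Substituting V=false, Y=true, Z=false, X=false, U=false, W=true:
U IFF Z = false IFF false = true
X NOR W = false NOR true = false
NOT (X NOR W) = NOT false = true
W NAND U = true NAND false = true
Z XOR (W NAND U) = false XOR true = true
X IFF Z = false IFF false = true
(Z XOR (W NAND U)) IFF (X IFF Z) = true IFF true = true
Z NAND Y = false NAND true = true
V NAND X = false NAND false = true
Z IFF W = false IFF true = false
(V NAND X) NOR (Z IFF W) = true NOR false = false
((V NAND X) NOR (Z IFF W)) NOR Z = false NOR false = true
(Z NAND Y) NAND (((V NAND X) NOR (Z IFF W)) NOR Z) = true NAND true = false
((Z XOR (W NAND U)) IFF (X IFF Z)) NAND ((Z NAND Y) NAND (((V NAND X) NOR (Z IFF W)) NOR Z)) = true NAND false = true
NOT (((Z XOR (W NAND U)) IFF (X IFF Z)) NAND ((Z NAND Y) NAND (((V NAND X) NOR (Z IFF W)) NOR Z))) = NOT true = false
NOT NOT (((Z XOR (W NAND U)) IFF (X IFF Z)) NAND ((Z NAND Y) NAND (((V NAND X) NOR (Z IFF W)) NOR Z))) = NOT false = true
NOT (X NOR W) IFF NOT NOT (((Z XOR (W NAND U)) IFF (X IFF Z)) NAND ((Z NAND Y) NAND (((V NAND X) NOR (Z IFF W)) NOR Z))) = true IFF true = true
(U IFF Z) NAND (NOT (X NOR W) IFF NOT NOT (((Z XOR (W NAND U)) IFF (X IFF Z)) NAND ((Z NAND Y) NAND (((V NAND X) NOR (Z IFF W)) NOR Z)))) = true NAND true = false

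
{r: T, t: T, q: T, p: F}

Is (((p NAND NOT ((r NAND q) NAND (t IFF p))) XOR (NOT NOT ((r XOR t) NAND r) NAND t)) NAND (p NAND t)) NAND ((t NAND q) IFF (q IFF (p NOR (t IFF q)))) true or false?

r NAND q = T NAND T = F
t IFF p = T IFF F = F
(r NAND q) NAND (t IFF p) = F NAND F = T
NOT ((r NAND q) NAND (t IFF p)) = NOT T = F
p NAND NOT ((r NAND q) NAND (t IFF p)) = F NAND F = T
r XOR t = T XOR T = F
(r XOR t) NAND r = F NAND T = T
NOT ((r XOR t) NAND r) = NOT T = F
NOT NOT ((r XOR t) NAND r) = NOT F = T
NOT NOT ((r XOR t) NAND r) NAND t = T NAND T = F
(p NAND NOT ((r NAND q) NAND (t IFF p))) XOR (NOT NOT ((r XOR t) NAND r) NAND t) = T XOR F = T
p NAND t = F NAND T = T
((p NAND NOT ((r NAND q) NAND (t IFF p))) XOR (NOT NOT ((r XOR t) NAND r) NAND t)) NAND (p NAND t) = T NAND T = F
t NAND q = T NAND T = F
t IFF q = T IFF T = T
p NOR (t IFF q) = F NOR T = F
q IFF (p NOR (t IFF q)) = T IFF F = F
(t NAND q) IFF (q IFF (p NOR (t IFF q))) = F IFF F = T
(((p NAND NOT ((r NAND q) NAND (t IFF p))) XOR (NOT NOT ((r XOR t) NAND r) NAND t)) NAND (p NAND t)) NAND ((t NAND q) IFF (q IFF (p NOR (t IFF q)))) = F NAND T = T

T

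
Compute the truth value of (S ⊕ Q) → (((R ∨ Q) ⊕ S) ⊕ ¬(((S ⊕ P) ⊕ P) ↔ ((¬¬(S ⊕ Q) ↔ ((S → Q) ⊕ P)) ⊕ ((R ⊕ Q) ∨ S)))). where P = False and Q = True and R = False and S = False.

S ⊕ Q = False ⊕ True = True
R ∨ Q = False ∨ True = True
(R ∨ Q) ⊕ S = True ⊕ False = True
S ⊕ P = False ⊕ False = False
(S ⊕ P) ⊕ P = False ⊕ False = False
S ⊕ Q = False ⊕ True = True
¬(S ⊕ Q) = ¬True = False
¬¬(S ⊕ Q) = ¬False = True
S → Q = False → True = True
(S → Q) ⊕ P = True ⊕ False = True
¬¬(S ⊕ Q) ↔ ((S → Q) ⊕ P) = True ↔ True = True
R ⊕ Q = False ⊕ True = True
(R ⊕ Q) ∨ S = True ∨ False = True
(¬¬(S ⊕ Q) ↔ ((S → Q) ⊕ P)) ⊕ ((R ⊕ Q) ∨ S) = True ⊕ True = False
((S ⊕ P) ⊕ P) ↔ ((¬¬(S ⊕ Q) ↔ ((S → Q) ⊕ P)) ⊕ ((R ⊕ Q) ∨ S)) = False ↔ False = True
¬(((S ⊕ P) ⊕ P) ↔ ((¬¬(S ⊕ Q) ↔ ((S → Q) ⊕ P)) ⊕ ((R ⊕ Q) ∨ S))) = ¬True = False
((R ∨ Q) ⊕ S) ⊕ ¬(((S ⊕ P) ⊕ P) ↔ ((¬¬(S ⊕ Q) ↔ ((S → Q) ⊕ P)) ⊕ ((R ⊕ Q) ∨ S))) = True ⊕ False = True
(S ⊕ Q) → (((R ∨ Q) ⊕ S) ⊕ ¬(((S ⊕ P) ⊕ P) ↔ ((¬¬(S ⊕ Q) ↔ ((S → Q) ⊕ P)) ⊕ ((R ⊕ Q) ∨ S)))) = True → True = True

True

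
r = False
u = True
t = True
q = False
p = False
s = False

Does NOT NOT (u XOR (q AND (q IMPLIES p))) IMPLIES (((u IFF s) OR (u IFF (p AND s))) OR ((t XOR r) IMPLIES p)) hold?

q IMPLIES p = False IMPLIES False = True
q AND (q IMPLIES p) = False AND True = False
u XOR (q AND (q IMPLIES p)) = True XOR False = True
NOT (u XOR (q AND (q IMPLIES p))) = NOT True = False
NOT NOT (u XOR (q AND (q IMPLIES p))) = NOT False = True
u IFF s = True IFF False = False
p AND s = False AND False = False
u IFF (p AND s) = True IFF False = False
(u IFF s) OR (u IFF (p AND s)) = False OR False = False
t XOR r = True XOR False = True
(t XOR r) IMPLIES p = True IMPLIES False = False
((u IFF s) OR (u IFF (p AND s))) OR ((t XOR r) IMPLIES p) = False OR False = False
NOT NOT (u XOR (q AND (q IMPLIES p))) IMPLIES (((u IFF s) OR (u IFF (p AND s))) OR ((t XOR r) IMPLIES p)) = True IMPLIES False = False

False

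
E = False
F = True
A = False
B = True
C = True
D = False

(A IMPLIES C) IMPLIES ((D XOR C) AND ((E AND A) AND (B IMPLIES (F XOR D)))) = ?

A IMPLIES C = False IMPLIES True = True
D XOR C = False XOR True = True
E AND A = False AND False = False
F XOR D = True XOR False = True
B IMPLIES (F XOR D) = True IMPLIES True = True
(E AND A) AND (B IMPLIES (F XOR D)) = False AND True = False
(D XOR C) AND ((E AND A) AND (B IMPLIES (F XOR D))) = True AND False = False
(A IMPLIES C) IMPLIES ((D XOR C) AND ((E AND A) AND (B IMPLIES (F XOR D)))) = True IMPLIES False = False

False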